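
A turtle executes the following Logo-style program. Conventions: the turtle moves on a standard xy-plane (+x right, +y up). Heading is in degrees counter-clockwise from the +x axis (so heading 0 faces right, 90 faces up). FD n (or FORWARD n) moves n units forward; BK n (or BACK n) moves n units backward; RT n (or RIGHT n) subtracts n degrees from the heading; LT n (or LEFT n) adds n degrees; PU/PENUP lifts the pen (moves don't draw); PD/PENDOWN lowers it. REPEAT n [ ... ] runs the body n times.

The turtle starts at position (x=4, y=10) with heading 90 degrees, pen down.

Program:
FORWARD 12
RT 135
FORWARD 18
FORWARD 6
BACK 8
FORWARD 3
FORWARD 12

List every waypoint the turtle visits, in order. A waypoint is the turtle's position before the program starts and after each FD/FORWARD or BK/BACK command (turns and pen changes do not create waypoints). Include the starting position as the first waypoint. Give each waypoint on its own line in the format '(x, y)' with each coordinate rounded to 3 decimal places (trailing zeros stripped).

Answer: (4, 10)
(4, 22)
(16.728, 9.272)
(20.971, 5.029)
(15.314, 10.686)
(17.435, 8.565)
(25.92, 0.08)

Derivation:
Executing turtle program step by step:
Start: pos=(4,10), heading=90, pen down
FD 12: (4,10) -> (4,22) [heading=90, draw]
RT 135: heading 90 -> 315
FD 18: (4,22) -> (16.728,9.272) [heading=315, draw]
FD 6: (16.728,9.272) -> (20.971,5.029) [heading=315, draw]
BK 8: (20.971,5.029) -> (15.314,10.686) [heading=315, draw]
FD 3: (15.314,10.686) -> (17.435,8.565) [heading=315, draw]
FD 12: (17.435,8.565) -> (25.92,0.08) [heading=315, draw]
Final: pos=(25.92,0.08), heading=315, 6 segment(s) drawn
Waypoints (7 total):
(4, 10)
(4, 22)
(16.728, 9.272)
(20.971, 5.029)
(15.314, 10.686)
(17.435, 8.565)
(25.92, 0.08)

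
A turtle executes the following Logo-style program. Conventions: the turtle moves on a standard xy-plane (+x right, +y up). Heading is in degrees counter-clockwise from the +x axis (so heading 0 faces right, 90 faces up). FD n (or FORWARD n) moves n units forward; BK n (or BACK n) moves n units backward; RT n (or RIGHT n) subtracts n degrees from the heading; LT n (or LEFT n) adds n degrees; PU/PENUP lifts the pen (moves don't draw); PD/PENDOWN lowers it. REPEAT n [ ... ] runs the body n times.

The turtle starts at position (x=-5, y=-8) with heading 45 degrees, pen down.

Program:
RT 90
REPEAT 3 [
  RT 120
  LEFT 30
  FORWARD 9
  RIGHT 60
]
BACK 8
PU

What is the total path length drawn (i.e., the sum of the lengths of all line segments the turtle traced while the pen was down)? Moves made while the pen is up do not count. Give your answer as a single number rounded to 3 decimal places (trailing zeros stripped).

Answer: 35

Derivation:
Executing turtle program step by step:
Start: pos=(-5,-8), heading=45, pen down
RT 90: heading 45 -> 315
REPEAT 3 [
  -- iteration 1/3 --
  RT 120: heading 315 -> 195
  LT 30: heading 195 -> 225
  FD 9: (-5,-8) -> (-11.364,-14.364) [heading=225, draw]
  RT 60: heading 225 -> 165
  -- iteration 2/3 --
  RT 120: heading 165 -> 45
  LT 30: heading 45 -> 75
  FD 9: (-11.364,-14.364) -> (-9.035,-5.671) [heading=75, draw]
  RT 60: heading 75 -> 15
  -- iteration 3/3 --
  RT 120: heading 15 -> 255
  LT 30: heading 255 -> 285
  FD 9: (-9.035,-5.671) -> (-6.705,-14.364) [heading=285, draw]
  RT 60: heading 285 -> 225
]
BK 8: (-6.705,-14.364) -> (-1.048,-8.707) [heading=225, draw]
PU: pen up
Final: pos=(-1.048,-8.707), heading=225, 4 segment(s) drawn

Segment lengths:
  seg 1: (-5,-8) -> (-11.364,-14.364), length = 9
  seg 2: (-11.364,-14.364) -> (-9.035,-5.671), length = 9
  seg 3: (-9.035,-5.671) -> (-6.705,-14.364), length = 9
  seg 4: (-6.705,-14.364) -> (-1.048,-8.707), length = 8
Total = 35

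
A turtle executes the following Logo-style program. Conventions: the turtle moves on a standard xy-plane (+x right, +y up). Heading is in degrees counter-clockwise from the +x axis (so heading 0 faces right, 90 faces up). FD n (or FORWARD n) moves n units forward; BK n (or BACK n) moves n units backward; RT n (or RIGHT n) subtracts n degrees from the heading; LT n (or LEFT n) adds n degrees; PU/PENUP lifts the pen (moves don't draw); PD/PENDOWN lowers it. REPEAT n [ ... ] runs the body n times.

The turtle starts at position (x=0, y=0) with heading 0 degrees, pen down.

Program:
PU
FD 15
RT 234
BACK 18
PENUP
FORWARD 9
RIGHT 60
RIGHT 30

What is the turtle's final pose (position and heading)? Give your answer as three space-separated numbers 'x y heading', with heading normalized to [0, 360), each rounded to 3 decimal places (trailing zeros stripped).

Answer: 20.29 -7.281 36

Derivation:
Executing turtle program step by step:
Start: pos=(0,0), heading=0, pen down
PU: pen up
FD 15: (0,0) -> (15,0) [heading=0, move]
RT 234: heading 0 -> 126
BK 18: (15,0) -> (25.58,-14.562) [heading=126, move]
PU: pen up
FD 9: (25.58,-14.562) -> (20.29,-7.281) [heading=126, move]
RT 60: heading 126 -> 66
RT 30: heading 66 -> 36
Final: pos=(20.29,-7.281), heading=36, 0 segment(s) drawn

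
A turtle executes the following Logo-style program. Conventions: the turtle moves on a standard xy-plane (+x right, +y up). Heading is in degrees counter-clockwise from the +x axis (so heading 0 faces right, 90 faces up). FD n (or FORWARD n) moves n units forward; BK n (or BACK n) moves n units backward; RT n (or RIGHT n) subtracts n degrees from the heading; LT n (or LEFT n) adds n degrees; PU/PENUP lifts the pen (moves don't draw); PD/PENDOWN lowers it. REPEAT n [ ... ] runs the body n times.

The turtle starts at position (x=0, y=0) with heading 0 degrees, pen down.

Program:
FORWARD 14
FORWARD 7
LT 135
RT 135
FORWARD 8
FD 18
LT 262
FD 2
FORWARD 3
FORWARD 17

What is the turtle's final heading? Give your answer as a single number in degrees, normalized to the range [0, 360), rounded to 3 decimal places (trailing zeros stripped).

Answer: 262

Derivation:
Executing turtle program step by step:
Start: pos=(0,0), heading=0, pen down
FD 14: (0,0) -> (14,0) [heading=0, draw]
FD 7: (14,0) -> (21,0) [heading=0, draw]
LT 135: heading 0 -> 135
RT 135: heading 135 -> 0
FD 8: (21,0) -> (29,0) [heading=0, draw]
FD 18: (29,0) -> (47,0) [heading=0, draw]
LT 262: heading 0 -> 262
FD 2: (47,0) -> (46.722,-1.981) [heading=262, draw]
FD 3: (46.722,-1.981) -> (46.304,-4.951) [heading=262, draw]
FD 17: (46.304,-4.951) -> (43.938,-21.786) [heading=262, draw]
Final: pos=(43.938,-21.786), heading=262, 7 segment(s) drawn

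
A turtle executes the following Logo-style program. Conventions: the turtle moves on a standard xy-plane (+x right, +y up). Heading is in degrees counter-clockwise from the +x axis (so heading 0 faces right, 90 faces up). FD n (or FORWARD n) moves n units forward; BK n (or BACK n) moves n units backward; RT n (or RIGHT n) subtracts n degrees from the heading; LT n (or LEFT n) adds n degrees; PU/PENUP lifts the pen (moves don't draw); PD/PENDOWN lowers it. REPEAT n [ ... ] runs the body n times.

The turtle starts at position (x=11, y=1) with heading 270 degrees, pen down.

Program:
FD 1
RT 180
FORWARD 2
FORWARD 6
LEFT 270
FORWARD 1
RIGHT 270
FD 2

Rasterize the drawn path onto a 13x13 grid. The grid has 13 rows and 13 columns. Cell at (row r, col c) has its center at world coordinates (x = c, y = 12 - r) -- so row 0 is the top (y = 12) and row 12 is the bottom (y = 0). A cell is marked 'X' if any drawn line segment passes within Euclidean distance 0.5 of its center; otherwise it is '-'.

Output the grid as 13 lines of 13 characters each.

Answer: -------------
-------------
------------X
------------X
-----------XX
-----------X-
-----------X-
-----------X-
-----------X-
-----------X-
-----------X-
-----------X-
-----------X-

Derivation:
Segment 0: (11,1) -> (11,0)
Segment 1: (11,0) -> (11,2)
Segment 2: (11,2) -> (11,8)
Segment 3: (11,8) -> (12,8)
Segment 4: (12,8) -> (12,10)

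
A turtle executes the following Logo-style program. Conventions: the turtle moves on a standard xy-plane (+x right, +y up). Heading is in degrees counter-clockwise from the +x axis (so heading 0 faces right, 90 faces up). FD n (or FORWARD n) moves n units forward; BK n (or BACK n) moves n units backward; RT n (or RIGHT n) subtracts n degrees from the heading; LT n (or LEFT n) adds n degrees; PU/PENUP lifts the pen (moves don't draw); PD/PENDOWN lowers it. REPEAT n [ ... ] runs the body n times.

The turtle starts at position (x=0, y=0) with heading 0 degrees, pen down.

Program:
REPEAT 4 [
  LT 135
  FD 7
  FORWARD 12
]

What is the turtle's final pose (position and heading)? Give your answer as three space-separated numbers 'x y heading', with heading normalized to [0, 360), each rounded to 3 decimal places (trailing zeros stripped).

Executing turtle program step by step:
Start: pos=(0,0), heading=0, pen down
REPEAT 4 [
  -- iteration 1/4 --
  LT 135: heading 0 -> 135
  FD 7: (0,0) -> (-4.95,4.95) [heading=135, draw]
  FD 12: (-4.95,4.95) -> (-13.435,13.435) [heading=135, draw]
  -- iteration 2/4 --
  LT 135: heading 135 -> 270
  FD 7: (-13.435,13.435) -> (-13.435,6.435) [heading=270, draw]
  FD 12: (-13.435,6.435) -> (-13.435,-5.565) [heading=270, draw]
  -- iteration 3/4 --
  LT 135: heading 270 -> 45
  FD 7: (-13.435,-5.565) -> (-8.485,-0.615) [heading=45, draw]
  FD 12: (-8.485,-0.615) -> (0,7.87) [heading=45, draw]
  -- iteration 4/4 --
  LT 135: heading 45 -> 180
  FD 7: (0,7.87) -> (-7,7.87) [heading=180, draw]
  FD 12: (-7,7.87) -> (-19,7.87) [heading=180, draw]
]
Final: pos=(-19,7.87), heading=180, 8 segment(s) drawn

Answer: -19 7.87 180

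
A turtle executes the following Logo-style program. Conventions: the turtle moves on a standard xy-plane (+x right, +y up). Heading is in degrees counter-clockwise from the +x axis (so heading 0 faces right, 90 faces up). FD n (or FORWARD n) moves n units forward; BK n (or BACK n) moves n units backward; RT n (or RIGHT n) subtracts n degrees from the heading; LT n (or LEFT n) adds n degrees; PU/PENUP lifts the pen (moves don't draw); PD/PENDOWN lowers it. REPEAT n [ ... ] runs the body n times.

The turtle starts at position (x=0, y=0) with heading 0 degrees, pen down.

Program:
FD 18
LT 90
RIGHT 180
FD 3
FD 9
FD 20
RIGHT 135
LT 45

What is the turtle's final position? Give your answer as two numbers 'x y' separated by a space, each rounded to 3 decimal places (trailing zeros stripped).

Executing turtle program step by step:
Start: pos=(0,0), heading=0, pen down
FD 18: (0,0) -> (18,0) [heading=0, draw]
LT 90: heading 0 -> 90
RT 180: heading 90 -> 270
FD 3: (18,0) -> (18,-3) [heading=270, draw]
FD 9: (18,-3) -> (18,-12) [heading=270, draw]
FD 20: (18,-12) -> (18,-32) [heading=270, draw]
RT 135: heading 270 -> 135
LT 45: heading 135 -> 180
Final: pos=(18,-32), heading=180, 4 segment(s) drawn

Answer: 18 -32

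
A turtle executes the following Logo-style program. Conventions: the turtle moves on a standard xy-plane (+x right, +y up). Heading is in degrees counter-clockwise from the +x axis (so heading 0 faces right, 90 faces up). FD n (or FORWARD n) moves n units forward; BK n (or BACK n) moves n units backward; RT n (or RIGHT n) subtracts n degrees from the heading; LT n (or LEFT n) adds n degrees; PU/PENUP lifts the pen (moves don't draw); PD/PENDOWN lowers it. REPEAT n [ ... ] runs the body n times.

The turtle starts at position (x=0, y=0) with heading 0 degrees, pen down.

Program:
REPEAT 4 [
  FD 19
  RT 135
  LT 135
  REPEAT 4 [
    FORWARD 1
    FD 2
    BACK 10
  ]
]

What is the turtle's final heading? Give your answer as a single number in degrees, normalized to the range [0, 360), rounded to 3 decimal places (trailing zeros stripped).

Executing turtle program step by step:
Start: pos=(0,0), heading=0, pen down
REPEAT 4 [
  -- iteration 1/4 --
  FD 19: (0,0) -> (19,0) [heading=0, draw]
  RT 135: heading 0 -> 225
  LT 135: heading 225 -> 0
  REPEAT 4 [
    -- iteration 1/4 --
    FD 1: (19,0) -> (20,0) [heading=0, draw]
    FD 2: (20,0) -> (22,0) [heading=0, draw]
    BK 10: (22,0) -> (12,0) [heading=0, draw]
    -- iteration 2/4 --
    FD 1: (12,0) -> (13,0) [heading=0, draw]
    FD 2: (13,0) -> (15,0) [heading=0, draw]
    BK 10: (15,0) -> (5,0) [heading=0, draw]
    -- iteration 3/4 --
    FD 1: (5,0) -> (6,0) [heading=0, draw]
    FD 2: (6,0) -> (8,0) [heading=0, draw]
    BK 10: (8,0) -> (-2,0) [heading=0, draw]
    -- iteration 4/4 --
    FD 1: (-2,0) -> (-1,0) [heading=0, draw]
    FD 2: (-1,0) -> (1,0) [heading=0, draw]
    BK 10: (1,0) -> (-9,0) [heading=0, draw]
  ]
  -- iteration 2/4 --
  FD 19: (-9,0) -> (10,0) [heading=0, draw]
  RT 135: heading 0 -> 225
  LT 135: heading 225 -> 0
  REPEAT 4 [
    -- iteration 1/4 --
    FD 1: (10,0) -> (11,0) [heading=0, draw]
    FD 2: (11,0) -> (13,0) [heading=0, draw]
    BK 10: (13,0) -> (3,0) [heading=0, draw]
    -- iteration 2/4 --
    FD 1: (3,0) -> (4,0) [heading=0, draw]
    FD 2: (4,0) -> (6,0) [heading=0, draw]
    BK 10: (6,0) -> (-4,0) [heading=0, draw]
    -- iteration 3/4 --
    FD 1: (-4,0) -> (-3,0) [heading=0, draw]
    FD 2: (-3,0) -> (-1,0) [heading=0, draw]
    BK 10: (-1,0) -> (-11,0) [heading=0, draw]
    -- iteration 4/4 --
    FD 1: (-11,0) -> (-10,0) [heading=0, draw]
    FD 2: (-10,0) -> (-8,0) [heading=0, draw]
    BK 10: (-8,0) -> (-18,0) [heading=0, draw]
  ]
  -- iteration 3/4 --
  FD 19: (-18,0) -> (1,0) [heading=0, draw]
  RT 135: heading 0 -> 225
  LT 135: heading 225 -> 0
  REPEAT 4 [
    -- iteration 1/4 --
    FD 1: (1,0) -> (2,0) [heading=0, draw]
    FD 2: (2,0) -> (4,0) [heading=0, draw]
    BK 10: (4,0) -> (-6,0) [heading=0, draw]
    -- iteration 2/4 --
    FD 1: (-6,0) -> (-5,0) [heading=0, draw]
    FD 2: (-5,0) -> (-3,0) [heading=0, draw]
    BK 10: (-3,0) -> (-13,0) [heading=0, draw]
    -- iteration 3/4 --
    FD 1: (-13,0) -> (-12,0) [heading=0, draw]
    FD 2: (-12,0) -> (-10,0) [heading=0, draw]
    BK 10: (-10,0) -> (-20,0) [heading=0, draw]
    -- iteration 4/4 --
    FD 1: (-20,0) -> (-19,0) [heading=0, draw]
    FD 2: (-19,0) -> (-17,0) [heading=0, draw]
    BK 10: (-17,0) -> (-27,0) [heading=0, draw]
  ]
  -- iteration 4/4 --
  FD 19: (-27,0) -> (-8,0) [heading=0, draw]
  RT 135: heading 0 -> 225
  LT 135: heading 225 -> 0
  REPEAT 4 [
    -- iteration 1/4 --
    FD 1: (-8,0) -> (-7,0) [heading=0, draw]
    FD 2: (-7,0) -> (-5,0) [heading=0, draw]
    BK 10: (-5,0) -> (-15,0) [heading=0, draw]
    -- iteration 2/4 --
    FD 1: (-15,0) -> (-14,0) [heading=0, draw]
    FD 2: (-14,0) -> (-12,0) [heading=0, draw]
    BK 10: (-12,0) -> (-22,0) [heading=0, draw]
    -- iteration 3/4 --
    FD 1: (-22,0) -> (-21,0) [heading=0, draw]
    FD 2: (-21,0) -> (-19,0) [heading=0, draw]
    BK 10: (-19,0) -> (-29,0) [heading=0, draw]
    -- iteration 4/4 --
    FD 1: (-29,0) -> (-28,0) [heading=0, draw]
    FD 2: (-28,0) -> (-26,0) [heading=0, draw]
    BK 10: (-26,0) -> (-36,0) [heading=0, draw]
  ]
]
Final: pos=(-36,0), heading=0, 52 segment(s) drawn

Answer: 0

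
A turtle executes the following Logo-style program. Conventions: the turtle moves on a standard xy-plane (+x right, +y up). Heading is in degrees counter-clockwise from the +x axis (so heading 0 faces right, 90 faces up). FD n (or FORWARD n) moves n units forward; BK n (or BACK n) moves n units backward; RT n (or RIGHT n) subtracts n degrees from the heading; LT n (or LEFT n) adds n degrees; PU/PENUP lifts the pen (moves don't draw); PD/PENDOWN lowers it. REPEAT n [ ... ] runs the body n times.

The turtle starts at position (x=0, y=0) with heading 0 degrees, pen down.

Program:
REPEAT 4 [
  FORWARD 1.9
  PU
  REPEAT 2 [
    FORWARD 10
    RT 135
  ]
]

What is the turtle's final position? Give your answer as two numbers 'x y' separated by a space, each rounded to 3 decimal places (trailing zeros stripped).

Answer: 0 0

Derivation:
Executing turtle program step by step:
Start: pos=(0,0), heading=0, pen down
REPEAT 4 [
  -- iteration 1/4 --
  FD 1.9: (0,0) -> (1.9,0) [heading=0, draw]
  PU: pen up
  REPEAT 2 [
    -- iteration 1/2 --
    FD 10: (1.9,0) -> (11.9,0) [heading=0, move]
    RT 135: heading 0 -> 225
    -- iteration 2/2 --
    FD 10: (11.9,0) -> (4.829,-7.071) [heading=225, move]
    RT 135: heading 225 -> 90
  ]
  -- iteration 2/4 --
  FD 1.9: (4.829,-7.071) -> (4.829,-5.171) [heading=90, move]
  PU: pen up
  REPEAT 2 [
    -- iteration 1/2 --
    FD 10: (4.829,-5.171) -> (4.829,4.829) [heading=90, move]
    RT 135: heading 90 -> 315
    -- iteration 2/2 --
    FD 10: (4.829,4.829) -> (11.9,-2.242) [heading=315, move]
    RT 135: heading 315 -> 180
  ]
  -- iteration 3/4 --
  FD 1.9: (11.9,-2.242) -> (10,-2.242) [heading=180, move]
  PU: pen up
  REPEAT 2 [
    -- iteration 1/2 --
    FD 10: (10,-2.242) -> (0,-2.242) [heading=180, move]
    RT 135: heading 180 -> 45
    -- iteration 2/2 --
    FD 10: (0,-2.242) -> (7.071,4.829) [heading=45, move]
    RT 135: heading 45 -> 270
  ]
  -- iteration 4/4 --
  FD 1.9: (7.071,4.829) -> (7.071,2.929) [heading=270, move]
  PU: pen up
  REPEAT 2 [
    -- iteration 1/2 --
    FD 10: (7.071,2.929) -> (7.071,-7.071) [heading=270, move]
    RT 135: heading 270 -> 135
    -- iteration 2/2 --
    FD 10: (7.071,-7.071) -> (0,0) [heading=135, move]
    RT 135: heading 135 -> 0
  ]
]
Final: pos=(0,0), heading=0, 1 segment(s) drawn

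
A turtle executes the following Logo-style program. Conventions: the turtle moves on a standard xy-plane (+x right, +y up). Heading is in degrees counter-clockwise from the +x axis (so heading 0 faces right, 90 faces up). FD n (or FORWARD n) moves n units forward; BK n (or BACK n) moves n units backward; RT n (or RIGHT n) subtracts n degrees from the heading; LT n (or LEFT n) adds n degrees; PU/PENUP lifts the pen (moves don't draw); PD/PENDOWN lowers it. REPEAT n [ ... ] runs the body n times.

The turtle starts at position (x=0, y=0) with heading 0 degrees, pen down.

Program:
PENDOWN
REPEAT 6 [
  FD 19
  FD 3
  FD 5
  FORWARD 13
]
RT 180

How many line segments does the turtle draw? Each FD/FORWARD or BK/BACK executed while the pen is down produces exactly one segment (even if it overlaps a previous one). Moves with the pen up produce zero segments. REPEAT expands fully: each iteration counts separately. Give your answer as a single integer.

Executing turtle program step by step:
Start: pos=(0,0), heading=0, pen down
PD: pen down
REPEAT 6 [
  -- iteration 1/6 --
  FD 19: (0,0) -> (19,0) [heading=0, draw]
  FD 3: (19,0) -> (22,0) [heading=0, draw]
  FD 5: (22,0) -> (27,0) [heading=0, draw]
  FD 13: (27,0) -> (40,0) [heading=0, draw]
  -- iteration 2/6 --
  FD 19: (40,0) -> (59,0) [heading=0, draw]
  FD 3: (59,0) -> (62,0) [heading=0, draw]
  FD 5: (62,0) -> (67,0) [heading=0, draw]
  FD 13: (67,0) -> (80,0) [heading=0, draw]
  -- iteration 3/6 --
  FD 19: (80,0) -> (99,0) [heading=0, draw]
  FD 3: (99,0) -> (102,0) [heading=0, draw]
  FD 5: (102,0) -> (107,0) [heading=0, draw]
  FD 13: (107,0) -> (120,0) [heading=0, draw]
  -- iteration 4/6 --
  FD 19: (120,0) -> (139,0) [heading=0, draw]
  FD 3: (139,0) -> (142,0) [heading=0, draw]
  FD 5: (142,0) -> (147,0) [heading=0, draw]
  FD 13: (147,0) -> (160,0) [heading=0, draw]
  -- iteration 5/6 --
  FD 19: (160,0) -> (179,0) [heading=0, draw]
  FD 3: (179,0) -> (182,0) [heading=0, draw]
  FD 5: (182,0) -> (187,0) [heading=0, draw]
  FD 13: (187,0) -> (200,0) [heading=0, draw]
  -- iteration 6/6 --
  FD 19: (200,0) -> (219,0) [heading=0, draw]
  FD 3: (219,0) -> (222,0) [heading=0, draw]
  FD 5: (222,0) -> (227,0) [heading=0, draw]
  FD 13: (227,0) -> (240,0) [heading=0, draw]
]
RT 180: heading 0 -> 180
Final: pos=(240,0), heading=180, 24 segment(s) drawn
Segments drawn: 24

Answer: 24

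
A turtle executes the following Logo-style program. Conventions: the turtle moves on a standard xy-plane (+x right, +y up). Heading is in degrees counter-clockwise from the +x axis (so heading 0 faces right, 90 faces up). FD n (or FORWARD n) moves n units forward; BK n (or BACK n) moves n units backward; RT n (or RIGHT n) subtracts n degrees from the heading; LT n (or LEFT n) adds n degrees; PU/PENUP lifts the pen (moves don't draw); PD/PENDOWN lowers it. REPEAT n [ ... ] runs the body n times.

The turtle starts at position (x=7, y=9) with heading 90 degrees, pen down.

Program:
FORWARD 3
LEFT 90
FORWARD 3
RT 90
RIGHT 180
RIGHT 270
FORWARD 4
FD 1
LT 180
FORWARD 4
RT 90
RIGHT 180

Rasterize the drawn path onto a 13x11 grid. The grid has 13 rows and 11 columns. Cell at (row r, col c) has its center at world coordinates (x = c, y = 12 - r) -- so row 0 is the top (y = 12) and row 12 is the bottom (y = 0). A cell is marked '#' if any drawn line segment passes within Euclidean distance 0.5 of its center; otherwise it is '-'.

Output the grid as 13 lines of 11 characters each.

Segment 0: (7,9) -> (7,12)
Segment 1: (7,12) -> (4,12)
Segment 2: (4,12) -> (8,12)
Segment 3: (8,12) -> (9,12)
Segment 4: (9,12) -> (5,12)

Answer: ----######-
-------#---
-------#---
-------#---
-----------
-----------
-----------
-----------
-----------
-----------
-----------
-----------
-----------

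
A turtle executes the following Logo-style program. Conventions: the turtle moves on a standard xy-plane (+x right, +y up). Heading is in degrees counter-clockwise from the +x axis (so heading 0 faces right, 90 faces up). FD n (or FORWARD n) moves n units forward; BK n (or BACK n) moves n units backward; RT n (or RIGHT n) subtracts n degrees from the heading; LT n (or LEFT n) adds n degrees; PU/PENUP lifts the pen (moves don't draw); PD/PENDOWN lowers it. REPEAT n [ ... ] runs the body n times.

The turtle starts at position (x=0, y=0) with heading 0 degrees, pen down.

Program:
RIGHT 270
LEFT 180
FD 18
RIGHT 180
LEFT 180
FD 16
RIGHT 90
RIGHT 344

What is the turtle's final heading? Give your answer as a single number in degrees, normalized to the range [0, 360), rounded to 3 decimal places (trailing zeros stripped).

Answer: 196

Derivation:
Executing turtle program step by step:
Start: pos=(0,0), heading=0, pen down
RT 270: heading 0 -> 90
LT 180: heading 90 -> 270
FD 18: (0,0) -> (0,-18) [heading=270, draw]
RT 180: heading 270 -> 90
LT 180: heading 90 -> 270
FD 16: (0,-18) -> (0,-34) [heading=270, draw]
RT 90: heading 270 -> 180
RT 344: heading 180 -> 196
Final: pos=(0,-34), heading=196, 2 segment(s) drawn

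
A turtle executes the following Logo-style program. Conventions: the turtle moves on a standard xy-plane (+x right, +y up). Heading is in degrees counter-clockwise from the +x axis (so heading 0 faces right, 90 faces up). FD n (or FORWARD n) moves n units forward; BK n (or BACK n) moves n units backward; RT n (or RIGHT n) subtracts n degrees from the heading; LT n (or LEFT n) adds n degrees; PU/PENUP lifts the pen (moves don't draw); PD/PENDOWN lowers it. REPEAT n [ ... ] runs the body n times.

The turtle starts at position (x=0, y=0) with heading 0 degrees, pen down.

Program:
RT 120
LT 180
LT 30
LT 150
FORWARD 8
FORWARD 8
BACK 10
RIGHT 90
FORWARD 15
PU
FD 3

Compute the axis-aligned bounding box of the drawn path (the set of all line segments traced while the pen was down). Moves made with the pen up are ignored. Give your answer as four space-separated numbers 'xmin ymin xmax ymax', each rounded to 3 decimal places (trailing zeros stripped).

Answer: -15.99 -13.856 0 2.304

Derivation:
Executing turtle program step by step:
Start: pos=(0,0), heading=0, pen down
RT 120: heading 0 -> 240
LT 180: heading 240 -> 60
LT 30: heading 60 -> 90
LT 150: heading 90 -> 240
FD 8: (0,0) -> (-4,-6.928) [heading=240, draw]
FD 8: (-4,-6.928) -> (-8,-13.856) [heading=240, draw]
BK 10: (-8,-13.856) -> (-3,-5.196) [heading=240, draw]
RT 90: heading 240 -> 150
FD 15: (-3,-5.196) -> (-15.99,2.304) [heading=150, draw]
PU: pen up
FD 3: (-15.99,2.304) -> (-18.588,3.804) [heading=150, move]
Final: pos=(-18.588,3.804), heading=150, 4 segment(s) drawn

Segment endpoints: x in {-15.99, -8, -4, -3, 0}, y in {-13.856, -6.928, -5.196, 0, 2.304}
xmin=-15.99, ymin=-13.856, xmax=0, ymax=2.304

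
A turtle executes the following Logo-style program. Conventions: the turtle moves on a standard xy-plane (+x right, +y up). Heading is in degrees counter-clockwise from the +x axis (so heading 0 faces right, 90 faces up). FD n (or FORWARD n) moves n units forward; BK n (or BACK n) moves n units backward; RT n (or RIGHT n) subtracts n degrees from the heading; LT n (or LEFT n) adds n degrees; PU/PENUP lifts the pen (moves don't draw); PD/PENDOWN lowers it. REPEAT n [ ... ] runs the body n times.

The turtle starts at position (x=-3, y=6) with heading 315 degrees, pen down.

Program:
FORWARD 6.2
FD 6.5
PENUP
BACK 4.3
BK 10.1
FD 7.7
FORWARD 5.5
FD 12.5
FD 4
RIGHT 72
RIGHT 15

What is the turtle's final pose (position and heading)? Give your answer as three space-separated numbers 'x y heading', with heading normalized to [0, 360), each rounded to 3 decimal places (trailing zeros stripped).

Answer: 16.799 -13.799 228

Derivation:
Executing turtle program step by step:
Start: pos=(-3,6), heading=315, pen down
FD 6.2: (-3,6) -> (1.384,1.616) [heading=315, draw]
FD 6.5: (1.384,1.616) -> (5.98,-2.98) [heading=315, draw]
PU: pen up
BK 4.3: (5.98,-2.98) -> (2.94,0.06) [heading=315, move]
BK 10.1: (2.94,0.06) -> (-4.202,7.202) [heading=315, move]
FD 7.7: (-4.202,7.202) -> (1.243,1.757) [heading=315, move]
FD 5.5: (1.243,1.757) -> (5.132,-2.132) [heading=315, move]
FD 12.5: (5.132,-2.132) -> (13.971,-10.971) [heading=315, move]
FD 4: (13.971,-10.971) -> (16.799,-13.799) [heading=315, move]
RT 72: heading 315 -> 243
RT 15: heading 243 -> 228
Final: pos=(16.799,-13.799), heading=228, 2 segment(s) drawn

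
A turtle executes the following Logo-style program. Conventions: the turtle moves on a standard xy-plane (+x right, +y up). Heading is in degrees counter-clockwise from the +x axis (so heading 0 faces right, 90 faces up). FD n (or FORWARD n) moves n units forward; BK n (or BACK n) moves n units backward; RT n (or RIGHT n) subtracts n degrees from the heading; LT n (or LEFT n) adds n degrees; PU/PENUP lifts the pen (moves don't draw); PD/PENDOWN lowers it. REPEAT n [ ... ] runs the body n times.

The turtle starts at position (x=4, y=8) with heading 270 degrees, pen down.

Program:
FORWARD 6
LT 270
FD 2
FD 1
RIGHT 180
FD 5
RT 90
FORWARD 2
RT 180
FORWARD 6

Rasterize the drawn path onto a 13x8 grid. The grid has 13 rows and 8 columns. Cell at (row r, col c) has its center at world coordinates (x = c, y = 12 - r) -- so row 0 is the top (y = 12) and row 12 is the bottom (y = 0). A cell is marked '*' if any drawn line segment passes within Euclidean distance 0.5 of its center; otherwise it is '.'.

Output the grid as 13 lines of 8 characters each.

Answer: ........
........
........
........
....*...
....*...
....*.*.
....*.*.
....*.*.
....*.*.
.******.
......*.
......*.

Derivation:
Segment 0: (4,8) -> (4,2)
Segment 1: (4,2) -> (2,2)
Segment 2: (2,2) -> (1,2)
Segment 3: (1,2) -> (6,2)
Segment 4: (6,2) -> (6,0)
Segment 5: (6,0) -> (6,6)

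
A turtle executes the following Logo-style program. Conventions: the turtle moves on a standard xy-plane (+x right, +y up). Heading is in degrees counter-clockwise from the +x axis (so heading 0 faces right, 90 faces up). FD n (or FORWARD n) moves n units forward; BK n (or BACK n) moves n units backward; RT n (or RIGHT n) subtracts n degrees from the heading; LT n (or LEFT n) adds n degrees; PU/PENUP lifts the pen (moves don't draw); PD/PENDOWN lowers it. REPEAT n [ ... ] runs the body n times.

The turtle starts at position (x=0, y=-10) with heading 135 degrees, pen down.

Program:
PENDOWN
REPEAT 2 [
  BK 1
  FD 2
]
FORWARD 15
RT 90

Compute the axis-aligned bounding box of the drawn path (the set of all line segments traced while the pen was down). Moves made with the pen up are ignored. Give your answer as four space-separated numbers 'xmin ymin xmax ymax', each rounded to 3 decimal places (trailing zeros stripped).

Executing turtle program step by step:
Start: pos=(0,-10), heading=135, pen down
PD: pen down
REPEAT 2 [
  -- iteration 1/2 --
  BK 1: (0,-10) -> (0.707,-10.707) [heading=135, draw]
  FD 2: (0.707,-10.707) -> (-0.707,-9.293) [heading=135, draw]
  -- iteration 2/2 --
  BK 1: (-0.707,-9.293) -> (0,-10) [heading=135, draw]
  FD 2: (0,-10) -> (-1.414,-8.586) [heading=135, draw]
]
FD 15: (-1.414,-8.586) -> (-12.021,2.021) [heading=135, draw]
RT 90: heading 135 -> 45
Final: pos=(-12.021,2.021), heading=45, 5 segment(s) drawn

Segment endpoints: x in {-12.021, -1.414, -0.707, 0, 0.707}, y in {-10.707, -10, -9.293, -8.586, 2.021}
xmin=-12.021, ymin=-10.707, xmax=0.707, ymax=2.021

Answer: -12.021 -10.707 0.707 2.021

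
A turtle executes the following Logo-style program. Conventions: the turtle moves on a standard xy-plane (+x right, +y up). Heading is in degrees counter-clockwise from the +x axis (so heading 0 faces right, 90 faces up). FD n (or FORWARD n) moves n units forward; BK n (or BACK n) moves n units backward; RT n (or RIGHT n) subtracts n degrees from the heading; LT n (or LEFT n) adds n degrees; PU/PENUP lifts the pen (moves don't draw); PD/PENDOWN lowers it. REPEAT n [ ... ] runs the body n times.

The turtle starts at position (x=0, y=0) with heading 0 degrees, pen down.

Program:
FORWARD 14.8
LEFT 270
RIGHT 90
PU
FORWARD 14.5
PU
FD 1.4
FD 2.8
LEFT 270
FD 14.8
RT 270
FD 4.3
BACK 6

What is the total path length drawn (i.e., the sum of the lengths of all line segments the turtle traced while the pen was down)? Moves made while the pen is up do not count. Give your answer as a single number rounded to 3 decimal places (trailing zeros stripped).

Answer: 14.8

Derivation:
Executing turtle program step by step:
Start: pos=(0,0), heading=0, pen down
FD 14.8: (0,0) -> (14.8,0) [heading=0, draw]
LT 270: heading 0 -> 270
RT 90: heading 270 -> 180
PU: pen up
FD 14.5: (14.8,0) -> (0.3,0) [heading=180, move]
PU: pen up
FD 1.4: (0.3,0) -> (-1.1,0) [heading=180, move]
FD 2.8: (-1.1,0) -> (-3.9,0) [heading=180, move]
LT 270: heading 180 -> 90
FD 14.8: (-3.9,0) -> (-3.9,14.8) [heading=90, move]
RT 270: heading 90 -> 180
FD 4.3: (-3.9,14.8) -> (-8.2,14.8) [heading=180, move]
BK 6: (-8.2,14.8) -> (-2.2,14.8) [heading=180, move]
Final: pos=(-2.2,14.8), heading=180, 1 segment(s) drawn

Segment lengths:
  seg 1: (0,0) -> (14.8,0), length = 14.8
Total = 14.8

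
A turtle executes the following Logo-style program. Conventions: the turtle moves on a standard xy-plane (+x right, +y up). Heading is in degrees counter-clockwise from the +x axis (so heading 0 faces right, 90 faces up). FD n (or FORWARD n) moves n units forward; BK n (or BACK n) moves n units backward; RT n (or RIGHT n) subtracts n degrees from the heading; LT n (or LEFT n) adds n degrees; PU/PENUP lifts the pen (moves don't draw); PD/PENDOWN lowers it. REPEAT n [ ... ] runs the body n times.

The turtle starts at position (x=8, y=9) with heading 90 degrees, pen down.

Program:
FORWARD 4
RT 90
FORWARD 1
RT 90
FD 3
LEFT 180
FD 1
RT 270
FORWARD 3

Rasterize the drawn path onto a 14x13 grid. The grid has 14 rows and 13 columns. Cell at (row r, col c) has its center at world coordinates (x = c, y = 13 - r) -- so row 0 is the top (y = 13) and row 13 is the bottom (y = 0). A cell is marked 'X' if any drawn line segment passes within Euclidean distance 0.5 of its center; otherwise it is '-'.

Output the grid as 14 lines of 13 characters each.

Segment 0: (8,9) -> (8,13)
Segment 1: (8,13) -> (9,13)
Segment 2: (9,13) -> (9,10)
Segment 3: (9,10) -> (9,11)
Segment 4: (9,11) -> (6,11)

Answer: --------XX---
--------XX---
------XXXX---
--------XX---
--------X----
-------------
-------------
-------------
-------------
-------------
-------------
-------------
-------------
-------------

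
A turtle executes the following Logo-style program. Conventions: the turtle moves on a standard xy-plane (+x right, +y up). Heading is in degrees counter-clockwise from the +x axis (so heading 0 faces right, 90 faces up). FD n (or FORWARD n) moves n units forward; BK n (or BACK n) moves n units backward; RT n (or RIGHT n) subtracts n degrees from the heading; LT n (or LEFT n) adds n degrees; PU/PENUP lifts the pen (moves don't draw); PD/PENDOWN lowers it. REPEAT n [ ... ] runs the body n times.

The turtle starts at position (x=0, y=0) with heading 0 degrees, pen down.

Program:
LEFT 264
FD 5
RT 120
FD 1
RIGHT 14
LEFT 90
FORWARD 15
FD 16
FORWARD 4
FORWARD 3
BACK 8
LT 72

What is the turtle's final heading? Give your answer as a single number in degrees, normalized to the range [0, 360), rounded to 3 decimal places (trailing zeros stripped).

Answer: 292

Derivation:
Executing turtle program step by step:
Start: pos=(0,0), heading=0, pen down
LT 264: heading 0 -> 264
FD 5: (0,0) -> (-0.523,-4.973) [heading=264, draw]
RT 120: heading 264 -> 144
FD 1: (-0.523,-4.973) -> (-1.332,-4.385) [heading=144, draw]
RT 14: heading 144 -> 130
LT 90: heading 130 -> 220
FD 15: (-1.332,-4.385) -> (-12.822,-14.027) [heading=220, draw]
FD 16: (-12.822,-14.027) -> (-25.079,-24.311) [heading=220, draw]
FD 4: (-25.079,-24.311) -> (-28.143,-26.882) [heading=220, draw]
FD 3: (-28.143,-26.882) -> (-30.441,-28.811) [heading=220, draw]
BK 8: (-30.441,-28.811) -> (-24.313,-23.668) [heading=220, draw]
LT 72: heading 220 -> 292
Final: pos=(-24.313,-23.668), heading=292, 7 segment(s) drawn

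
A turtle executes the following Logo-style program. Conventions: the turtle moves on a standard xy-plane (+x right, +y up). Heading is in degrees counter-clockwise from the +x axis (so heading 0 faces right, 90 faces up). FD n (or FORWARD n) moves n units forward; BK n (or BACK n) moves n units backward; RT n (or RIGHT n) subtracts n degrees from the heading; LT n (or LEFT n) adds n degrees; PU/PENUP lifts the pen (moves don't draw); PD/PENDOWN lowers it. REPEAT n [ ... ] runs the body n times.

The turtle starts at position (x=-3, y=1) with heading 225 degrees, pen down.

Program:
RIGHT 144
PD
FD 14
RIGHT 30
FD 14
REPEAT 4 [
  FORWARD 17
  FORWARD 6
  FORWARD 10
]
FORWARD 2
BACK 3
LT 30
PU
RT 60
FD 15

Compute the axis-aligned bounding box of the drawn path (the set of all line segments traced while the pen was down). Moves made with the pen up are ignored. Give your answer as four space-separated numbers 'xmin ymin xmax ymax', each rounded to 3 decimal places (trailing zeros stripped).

Executing turtle program step by step:
Start: pos=(-3,1), heading=225, pen down
RT 144: heading 225 -> 81
PD: pen down
FD 14: (-3,1) -> (-0.81,14.828) [heading=81, draw]
RT 30: heading 81 -> 51
FD 14: (-0.81,14.828) -> (8.001,25.708) [heading=51, draw]
REPEAT 4 [
  -- iteration 1/4 --
  FD 17: (8.001,25.708) -> (18.699,38.919) [heading=51, draw]
  FD 6: (18.699,38.919) -> (22.475,43.582) [heading=51, draw]
  FD 10: (22.475,43.582) -> (28.768,51.353) [heading=51, draw]
  -- iteration 2/4 --
  FD 17: (28.768,51.353) -> (39.467,64.565) [heading=51, draw]
  FD 6: (39.467,64.565) -> (43.243,69.228) [heading=51, draw]
  FD 10: (43.243,69.228) -> (49.536,76.999) [heading=51, draw]
  -- iteration 3/4 --
  FD 17: (49.536,76.999) -> (60.234,90.211) [heading=51, draw]
  FD 6: (60.234,90.211) -> (64.01,94.874) [heading=51, draw]
  FD 10: (64.01,94.874) -> (70.303,102.645) [heading=51, draw]
  -- iteration 4/4 --
  FD 17: (70.303,102.645) -> (81.002,115.857) [heading=51, draw]
  FD 6: (81.002,115.857) -> (84.778,120.519) [heading=51, draw]
  FD 10: (84.778,120.519) -> (91.071,128.291) [heading=51, draw]
]
FD 2: (91.071,128.291) -> (92.33,129.845) [heading=51, draw]
BK 3: (92.33,129.845) -> (90.442,127.514) [heading=51, draw]
LT 30: heading 51 -> 81
PU: pen up
RT 60: heading 81 -> 21
FD 15: (90.442,127.514) -> (104.445,132.889) [heading=21, move]
Final: pos=(104.445,132.889), heading=21, 16 segment(s) drawn

Segment endpoints: x in {-3, -0.81, 8.001, 18.699, 22.475, 28.768, 39.467, 43.243, 49.536, 60.234, 64.01, 70.303, 81.002, 84.778, 90.442, 91.071, 92.33}, y in {1, 14.828, 25.708, 38.919, 43.582, 51.353, 64.565, 69.228, 76.999, 90.211, 94.874, 102.645, 115.857, 120.519, 127.514, 128.291, 129.845}
xmin=-3, ymin=1, xmax=92.33, ymax=129.845

Answer: -3 1 92.33 129.845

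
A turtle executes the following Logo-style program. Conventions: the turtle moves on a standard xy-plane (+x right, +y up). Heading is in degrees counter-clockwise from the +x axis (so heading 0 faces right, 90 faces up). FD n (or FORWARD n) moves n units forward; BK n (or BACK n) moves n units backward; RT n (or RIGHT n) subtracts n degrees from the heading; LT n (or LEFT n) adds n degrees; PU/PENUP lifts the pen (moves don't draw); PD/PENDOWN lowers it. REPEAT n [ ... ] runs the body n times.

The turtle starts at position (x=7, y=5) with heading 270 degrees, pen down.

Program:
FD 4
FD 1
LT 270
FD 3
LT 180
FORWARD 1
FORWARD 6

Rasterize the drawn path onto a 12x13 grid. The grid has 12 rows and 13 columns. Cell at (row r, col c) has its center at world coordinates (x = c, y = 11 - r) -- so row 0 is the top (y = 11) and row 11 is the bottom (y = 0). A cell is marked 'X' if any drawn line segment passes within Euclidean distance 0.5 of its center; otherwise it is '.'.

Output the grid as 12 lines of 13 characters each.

Answer: .............
.............
.............
.............
.............
.............
.......X.....
.......X.....
.......X.....
.......X.....
.......X.....
....XXXXXXXX.

Derivation:
Segment 0: (7,5) -> (7,1)
Segment 1: (7,1) -> (7,0)
Segment 2: (7,0) -> (4,0)
Segment 3: (4,0) -> (5,0)
Segment 4: (5,0) -> (11,-0)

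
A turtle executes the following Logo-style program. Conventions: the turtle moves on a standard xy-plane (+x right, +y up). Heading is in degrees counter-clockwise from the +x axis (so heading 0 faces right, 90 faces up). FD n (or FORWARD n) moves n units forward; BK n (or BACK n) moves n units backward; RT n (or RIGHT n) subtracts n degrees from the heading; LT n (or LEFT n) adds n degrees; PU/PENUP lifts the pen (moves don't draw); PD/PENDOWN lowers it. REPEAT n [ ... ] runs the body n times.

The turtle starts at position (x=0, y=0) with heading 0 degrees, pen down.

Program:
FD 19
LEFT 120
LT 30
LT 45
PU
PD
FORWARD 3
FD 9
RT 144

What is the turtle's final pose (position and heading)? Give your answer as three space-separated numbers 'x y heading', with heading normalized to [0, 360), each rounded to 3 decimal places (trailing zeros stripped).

Executing turtle program step by step:
Start: pos=(0,0), heading=0, pen down
FD 19: (0,0) -> (19,0) [heading=0, draw]
LT 120: heading 0 -> 120
LT 30: heading 120 -> 150
LT 45: heading 150 -> 195
PU: pen up
PD: pen down
FD 3: (19,0) -> (16.102,-0.776) [heading=195, draw]
FD 9: (16.102,-0.776) -> (7.409,-3.106) [heading=195, draw]
RT 144: heading 195 -> 51
Final: pos=(7.409,-3.106), heading=51, 3 segment(s) drawn

Answer: 7.409 -3.106 51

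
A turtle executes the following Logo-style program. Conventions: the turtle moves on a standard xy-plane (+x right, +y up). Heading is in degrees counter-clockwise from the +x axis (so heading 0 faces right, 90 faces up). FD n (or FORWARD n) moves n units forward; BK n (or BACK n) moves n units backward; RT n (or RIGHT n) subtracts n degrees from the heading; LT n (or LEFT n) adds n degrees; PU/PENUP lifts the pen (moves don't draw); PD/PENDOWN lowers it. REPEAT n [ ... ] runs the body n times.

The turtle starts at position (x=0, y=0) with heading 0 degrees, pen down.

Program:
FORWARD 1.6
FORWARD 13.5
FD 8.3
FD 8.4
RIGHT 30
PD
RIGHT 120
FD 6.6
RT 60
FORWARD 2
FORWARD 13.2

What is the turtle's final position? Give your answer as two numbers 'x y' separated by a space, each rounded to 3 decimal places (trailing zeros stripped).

Executing turtle program step by step:
Start: pos=(0,0), heading=0, pen down
FD 1.6: (0,0) -> (1.6,0) [heading=0, draw]
FD 13.5: (1.6,0) -> (15.1,0) [heading=0, draw]
FD 8.3: (15.1,0) -> (23.4,0) [heading=0, draw]
FD 8.4: (23.4,0) -> (31.8,0) [heading=0, draw]
RT 30: heading 0 -> 330
PD: pen down
RT 120: heading 330 -> 210
FD 6.6: (31.8,0) -> (26.084,-3.3) [heading=210, draw]
RT 60: heading 210 -> 150
FD 2: (26.084,-3.3) -> (24.352,-2.3) [heading=150, draw]
FD 13.2: (24.352,-2.3) -> (12.921,4.3) [heading=150, draw]
Final: pos=(12.921,4.3), heading=150, 7 segment(s) drawn

Answer: 12.921 4.3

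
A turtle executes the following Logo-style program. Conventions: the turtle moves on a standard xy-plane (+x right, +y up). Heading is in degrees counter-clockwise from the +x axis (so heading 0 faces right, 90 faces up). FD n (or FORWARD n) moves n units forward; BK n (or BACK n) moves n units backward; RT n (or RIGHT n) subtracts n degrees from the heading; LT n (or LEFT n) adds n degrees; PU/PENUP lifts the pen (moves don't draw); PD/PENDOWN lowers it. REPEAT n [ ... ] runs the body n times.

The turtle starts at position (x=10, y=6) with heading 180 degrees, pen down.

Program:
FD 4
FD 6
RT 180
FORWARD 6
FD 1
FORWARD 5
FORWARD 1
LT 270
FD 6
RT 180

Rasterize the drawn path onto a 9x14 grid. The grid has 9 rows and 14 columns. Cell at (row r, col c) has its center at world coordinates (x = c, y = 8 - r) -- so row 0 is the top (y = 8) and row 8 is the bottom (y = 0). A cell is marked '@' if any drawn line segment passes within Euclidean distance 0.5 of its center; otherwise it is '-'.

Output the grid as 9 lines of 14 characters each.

Answer: --------------
--------------
@@@@@@@@@@@@@@
-------------@
-------------@
-------------@
-------------@
-------------@
-------------@

Derivation:
Segment 0: (10,6) -> (6,6)
Segment 1: (6,6) -> (0,6)
Segment 2: (0,6) -> (6,6)
Segment 3: (6,6) -> (7,6)
Segment 4: (7,6) -> (12,6)
Segment 5: (12,6) -> (13,6)
Segment 6: (13,6) -> (13,0)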